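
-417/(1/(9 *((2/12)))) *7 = -8757/2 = -4378.50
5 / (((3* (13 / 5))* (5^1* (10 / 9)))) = 3 / 26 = 0.12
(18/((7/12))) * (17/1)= 3672/7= 524.57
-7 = -7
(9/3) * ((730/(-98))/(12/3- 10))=365/98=3.72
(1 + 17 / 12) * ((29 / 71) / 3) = 841 / 2556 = 0.33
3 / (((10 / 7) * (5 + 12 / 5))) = 21 / 74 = 0.28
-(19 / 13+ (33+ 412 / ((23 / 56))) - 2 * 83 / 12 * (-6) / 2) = -645297 / 598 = -1079.09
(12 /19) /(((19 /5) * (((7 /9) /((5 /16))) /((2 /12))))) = 225 /20216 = 0.01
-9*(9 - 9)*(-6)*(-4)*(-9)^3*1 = 0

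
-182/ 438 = -91/ 219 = -0.42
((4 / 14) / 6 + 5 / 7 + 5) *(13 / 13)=121 / 21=5.76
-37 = -37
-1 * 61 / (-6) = 61 / 6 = 10.17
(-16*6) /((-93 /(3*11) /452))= 477312 /31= 15397.16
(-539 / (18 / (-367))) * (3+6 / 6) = 395626 / 9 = 43958.44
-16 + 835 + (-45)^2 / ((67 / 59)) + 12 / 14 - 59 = 1193167 / 469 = 2544.07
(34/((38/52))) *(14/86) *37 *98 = 22437688/817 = 27463.51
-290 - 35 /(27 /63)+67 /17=-18754 /51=-367.73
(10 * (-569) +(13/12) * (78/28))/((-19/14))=318471/76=4190.41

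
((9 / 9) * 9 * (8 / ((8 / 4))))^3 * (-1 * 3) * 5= -699840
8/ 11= 0.73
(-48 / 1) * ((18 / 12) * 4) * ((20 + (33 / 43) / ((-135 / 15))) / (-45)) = 127.45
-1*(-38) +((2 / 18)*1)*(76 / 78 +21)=14195 / 351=40.44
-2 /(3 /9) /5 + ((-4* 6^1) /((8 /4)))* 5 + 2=-296 /5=-59.20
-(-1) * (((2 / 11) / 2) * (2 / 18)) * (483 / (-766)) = -161 / 25278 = -0.01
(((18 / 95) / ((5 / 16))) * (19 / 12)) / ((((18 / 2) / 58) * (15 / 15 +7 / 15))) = 232 / 55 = 4.22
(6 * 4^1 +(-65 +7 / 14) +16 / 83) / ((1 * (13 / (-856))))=2863748 / 1079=2654.08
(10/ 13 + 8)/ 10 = 57/ 65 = 0.88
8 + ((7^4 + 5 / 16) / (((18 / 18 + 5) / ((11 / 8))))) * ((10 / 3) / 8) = 242987 / 1024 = 237.29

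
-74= -74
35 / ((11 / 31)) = 1085 / 11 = 98.64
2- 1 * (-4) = 6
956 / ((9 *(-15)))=-956 / 135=-7.08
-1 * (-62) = 62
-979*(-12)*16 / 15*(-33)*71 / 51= -48934336 / 85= -575698.07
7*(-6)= -42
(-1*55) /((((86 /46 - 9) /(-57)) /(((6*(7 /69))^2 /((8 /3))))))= -460845 /7544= -61.09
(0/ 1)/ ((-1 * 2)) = 0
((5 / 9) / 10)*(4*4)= 8 / 9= 0.89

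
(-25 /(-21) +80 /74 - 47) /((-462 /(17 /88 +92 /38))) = 25318289 /100034088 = 0.25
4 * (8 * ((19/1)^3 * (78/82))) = 8560032/41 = 208781.27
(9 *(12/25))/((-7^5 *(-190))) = 0.00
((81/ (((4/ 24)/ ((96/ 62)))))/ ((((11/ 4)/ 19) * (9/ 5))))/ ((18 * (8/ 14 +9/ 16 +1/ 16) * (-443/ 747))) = -2289047040/ 10121221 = -226.16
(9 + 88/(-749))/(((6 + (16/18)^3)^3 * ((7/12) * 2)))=7732525539951/305780826342404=0.03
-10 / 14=-5 / 7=-0.71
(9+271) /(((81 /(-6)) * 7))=-80 /27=-2.96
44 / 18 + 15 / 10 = 71 / 18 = 3.94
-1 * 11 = -11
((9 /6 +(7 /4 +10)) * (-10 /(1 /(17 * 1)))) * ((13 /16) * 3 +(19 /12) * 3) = -518075 /32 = -16189.84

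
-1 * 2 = -2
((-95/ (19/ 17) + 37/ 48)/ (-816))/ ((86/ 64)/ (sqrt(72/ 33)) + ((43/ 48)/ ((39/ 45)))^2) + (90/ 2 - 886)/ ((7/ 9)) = -367952246908/ 340401999 - 230944246 *sqrt(66)/ 6273122553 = -1081.23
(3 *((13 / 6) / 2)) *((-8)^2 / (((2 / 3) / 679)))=211848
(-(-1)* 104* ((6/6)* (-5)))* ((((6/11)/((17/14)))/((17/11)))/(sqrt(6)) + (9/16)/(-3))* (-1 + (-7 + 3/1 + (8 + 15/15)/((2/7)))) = 10335/4-192920* sqrt(6)/289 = 948.61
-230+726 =496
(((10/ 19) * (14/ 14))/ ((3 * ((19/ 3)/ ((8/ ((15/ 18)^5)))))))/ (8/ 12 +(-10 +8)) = -93312/ 225625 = -0.41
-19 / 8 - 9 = -91 / 8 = -11.38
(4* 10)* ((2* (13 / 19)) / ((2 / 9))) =4680 / 19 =246.32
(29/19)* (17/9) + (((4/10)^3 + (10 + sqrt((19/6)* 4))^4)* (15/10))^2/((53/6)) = 54027466688* sqrt(114)/3975 + 20657332145510369/141609375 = 290996333.84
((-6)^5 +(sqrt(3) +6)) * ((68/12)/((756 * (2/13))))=-40885/108 +221 * sqrt(3)/4536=-378.48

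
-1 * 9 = -9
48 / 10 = 24 / 5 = 4.80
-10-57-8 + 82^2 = 6649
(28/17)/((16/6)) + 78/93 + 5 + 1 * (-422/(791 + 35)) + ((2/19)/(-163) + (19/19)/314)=629466277289/105828228079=5.95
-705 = -705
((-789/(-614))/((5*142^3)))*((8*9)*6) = 0.00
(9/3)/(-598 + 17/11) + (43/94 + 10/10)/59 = 238613/12129102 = 0.02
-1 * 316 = -316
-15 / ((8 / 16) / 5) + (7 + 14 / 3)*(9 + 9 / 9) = -100 / 3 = -33.33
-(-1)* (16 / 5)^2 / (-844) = -64 / 5275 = -0.01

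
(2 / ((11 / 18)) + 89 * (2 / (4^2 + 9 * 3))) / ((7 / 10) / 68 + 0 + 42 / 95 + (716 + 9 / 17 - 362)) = 9059504 / 433870129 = 0.02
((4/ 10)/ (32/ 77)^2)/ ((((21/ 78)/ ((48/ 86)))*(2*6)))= 0.40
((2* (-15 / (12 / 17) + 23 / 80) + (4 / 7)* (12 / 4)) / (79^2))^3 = -1427248046979 / 5336255823596992000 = -0.00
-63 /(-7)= 9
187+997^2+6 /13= 12924554 /13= 994196.46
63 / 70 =9 / 10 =0.90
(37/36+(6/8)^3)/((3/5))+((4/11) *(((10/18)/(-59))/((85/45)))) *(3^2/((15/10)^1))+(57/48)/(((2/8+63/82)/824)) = 3067098515681/3183859008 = 963.33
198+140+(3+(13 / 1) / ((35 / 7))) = 1718 / 5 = 343.60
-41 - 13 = -54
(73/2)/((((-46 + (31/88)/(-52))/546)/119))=-10852217376/210527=-51547.87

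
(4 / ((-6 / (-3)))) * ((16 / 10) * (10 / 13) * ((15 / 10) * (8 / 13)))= 2.27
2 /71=0.03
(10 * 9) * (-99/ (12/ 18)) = -13365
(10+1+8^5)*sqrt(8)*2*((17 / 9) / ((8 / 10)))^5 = 145442164384375*sqrt(2) / 15116544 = 13606700.14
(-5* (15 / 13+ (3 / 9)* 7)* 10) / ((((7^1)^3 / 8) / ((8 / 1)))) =-435200 / 13377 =-32.53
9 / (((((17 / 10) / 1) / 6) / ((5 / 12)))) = 225 / 17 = 13.24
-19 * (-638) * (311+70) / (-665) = -243078 / 35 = -6945.09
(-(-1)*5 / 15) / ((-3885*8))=-1 / 93240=-0.00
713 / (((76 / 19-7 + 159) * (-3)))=-1.52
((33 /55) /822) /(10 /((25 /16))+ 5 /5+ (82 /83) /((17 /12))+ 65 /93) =0.00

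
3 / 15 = 1 / 5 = 0.20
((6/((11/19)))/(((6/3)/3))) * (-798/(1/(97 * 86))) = -103484785.09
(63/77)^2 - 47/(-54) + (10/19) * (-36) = -2161081/124146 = -17.41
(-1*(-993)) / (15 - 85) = -14.19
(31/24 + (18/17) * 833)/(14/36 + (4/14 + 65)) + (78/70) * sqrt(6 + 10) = 4148973/231700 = 17.91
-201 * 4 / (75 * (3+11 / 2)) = -536 / 425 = -1.26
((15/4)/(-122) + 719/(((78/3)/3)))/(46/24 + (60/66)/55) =42.90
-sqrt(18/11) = -3 * sqrt(22)/11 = -1.28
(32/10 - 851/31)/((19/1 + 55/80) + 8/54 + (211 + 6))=-1623888/15858515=-0.10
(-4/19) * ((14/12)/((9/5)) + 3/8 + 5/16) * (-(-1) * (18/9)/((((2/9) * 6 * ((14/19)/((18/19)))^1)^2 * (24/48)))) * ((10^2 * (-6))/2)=1168425/3724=313.76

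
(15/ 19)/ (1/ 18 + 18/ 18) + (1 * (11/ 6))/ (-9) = 10609/ 19494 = 0.54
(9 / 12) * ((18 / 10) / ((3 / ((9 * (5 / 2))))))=81 / 8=10.12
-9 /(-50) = 9 /50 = 0.18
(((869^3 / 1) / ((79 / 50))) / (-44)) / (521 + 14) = -3775805 / 214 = -17643.95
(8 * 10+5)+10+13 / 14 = 1343 / 14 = 95.93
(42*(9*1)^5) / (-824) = -1240029 / 412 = -3009.78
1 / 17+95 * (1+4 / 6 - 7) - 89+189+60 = -17677 / 51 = -346.61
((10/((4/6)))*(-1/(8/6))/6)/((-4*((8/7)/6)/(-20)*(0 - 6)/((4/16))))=525/256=2.05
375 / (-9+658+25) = 0.56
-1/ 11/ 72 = -1/ 792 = -0.00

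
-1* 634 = -634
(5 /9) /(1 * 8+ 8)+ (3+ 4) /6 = 173 /144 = 1.20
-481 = -481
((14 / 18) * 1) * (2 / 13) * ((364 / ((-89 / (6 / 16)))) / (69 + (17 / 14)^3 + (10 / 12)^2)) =-403368 / 157119799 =-0.00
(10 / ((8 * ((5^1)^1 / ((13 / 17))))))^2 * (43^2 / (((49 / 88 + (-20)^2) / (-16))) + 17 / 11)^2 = 132856624707730729 / 695179244527504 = 191.11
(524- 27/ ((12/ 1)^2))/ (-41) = -8381/ 656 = -12.78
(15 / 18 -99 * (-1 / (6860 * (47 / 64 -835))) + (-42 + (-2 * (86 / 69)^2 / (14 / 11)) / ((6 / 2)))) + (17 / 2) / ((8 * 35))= -175569978622921 / 4185215857872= -41.95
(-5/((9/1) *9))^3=-125/531441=-0.00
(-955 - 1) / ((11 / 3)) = -2868 / 11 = -260.73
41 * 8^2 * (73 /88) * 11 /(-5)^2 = 23944 /25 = 957.76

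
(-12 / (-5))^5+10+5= 295707 / 3125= 94.63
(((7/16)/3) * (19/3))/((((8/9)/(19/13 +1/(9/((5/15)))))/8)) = 34979/2808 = 12.46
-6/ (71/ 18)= -108/ 71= -1.52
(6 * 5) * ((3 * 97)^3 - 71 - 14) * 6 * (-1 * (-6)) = 26613452880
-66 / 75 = -22 / 25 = -0.88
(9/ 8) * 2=9/ 4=2.25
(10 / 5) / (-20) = -1 / 10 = -0.10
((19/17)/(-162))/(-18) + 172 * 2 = 17052787/49572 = 344.00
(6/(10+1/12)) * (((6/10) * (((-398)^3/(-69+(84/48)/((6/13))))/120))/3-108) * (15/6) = 2117494512/946825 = 2236.42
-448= -448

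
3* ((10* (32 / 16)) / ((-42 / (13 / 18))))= -65 / 63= -1.03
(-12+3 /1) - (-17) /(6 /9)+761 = 1555 /2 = 777.50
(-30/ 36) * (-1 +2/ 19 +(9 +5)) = -415/ 38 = -10.92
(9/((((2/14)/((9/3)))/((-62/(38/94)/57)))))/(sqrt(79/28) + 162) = -832727952/265245833 + 367164* sqrt(553)/265245833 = -3.11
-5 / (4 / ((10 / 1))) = -25 / 2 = -12.50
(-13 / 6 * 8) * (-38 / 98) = 988 / 147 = 6.72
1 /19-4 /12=-16 /57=-0.28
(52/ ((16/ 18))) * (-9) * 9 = -9477/ 2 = -4738.50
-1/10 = -0.10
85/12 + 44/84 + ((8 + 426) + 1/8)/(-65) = 3379/3640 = 0.93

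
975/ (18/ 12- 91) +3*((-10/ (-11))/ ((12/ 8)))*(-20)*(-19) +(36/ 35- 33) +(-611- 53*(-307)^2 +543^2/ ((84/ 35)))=-1343099928799/ 275660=-4872306.21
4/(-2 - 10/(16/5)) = -32/41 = -0.78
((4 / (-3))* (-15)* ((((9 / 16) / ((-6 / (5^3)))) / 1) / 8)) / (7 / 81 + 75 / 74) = -5619375 / 210976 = -26.64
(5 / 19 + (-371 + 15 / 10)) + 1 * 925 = 555.76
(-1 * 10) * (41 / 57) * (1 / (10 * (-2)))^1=41 / 114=0.36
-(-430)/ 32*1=215/ 16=13.44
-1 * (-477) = 477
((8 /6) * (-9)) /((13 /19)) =-228 /13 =-17.54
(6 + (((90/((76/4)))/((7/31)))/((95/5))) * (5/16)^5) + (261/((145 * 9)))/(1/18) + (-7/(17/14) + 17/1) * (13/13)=2346725546171/112614440960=20.84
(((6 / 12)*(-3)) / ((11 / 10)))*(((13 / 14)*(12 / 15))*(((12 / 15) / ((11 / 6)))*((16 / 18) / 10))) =-832 / 21175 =-0.04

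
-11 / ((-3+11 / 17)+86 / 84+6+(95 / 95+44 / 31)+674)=-243474 / 15075251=-0.02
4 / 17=0.24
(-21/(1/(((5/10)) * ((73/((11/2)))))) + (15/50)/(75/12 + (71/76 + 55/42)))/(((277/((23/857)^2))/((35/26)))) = -192334571709/394374667599484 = -0.00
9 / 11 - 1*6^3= -2367 / 11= -215.18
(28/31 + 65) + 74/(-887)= 1809847/27497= 65.82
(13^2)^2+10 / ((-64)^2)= 58492933 / 2048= 28561.00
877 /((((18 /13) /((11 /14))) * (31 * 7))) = 125411 /54684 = 2.29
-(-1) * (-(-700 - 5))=705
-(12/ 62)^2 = -36/ 961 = -0.04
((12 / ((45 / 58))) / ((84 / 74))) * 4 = 17168 / 315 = 54.50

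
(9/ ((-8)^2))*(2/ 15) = 3/ 160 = 0.02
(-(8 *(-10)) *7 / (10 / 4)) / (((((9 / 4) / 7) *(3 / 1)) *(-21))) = -11.06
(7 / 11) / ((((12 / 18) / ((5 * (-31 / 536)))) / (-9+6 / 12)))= 55335 / 23584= 2.35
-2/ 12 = -1/ 6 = -0.17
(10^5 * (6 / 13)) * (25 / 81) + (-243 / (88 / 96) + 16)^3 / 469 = -4099164224000 / 219107889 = -18708.43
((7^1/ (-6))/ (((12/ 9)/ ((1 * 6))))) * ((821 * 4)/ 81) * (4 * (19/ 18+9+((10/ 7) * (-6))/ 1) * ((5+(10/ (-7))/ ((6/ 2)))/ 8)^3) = -131630211625/ 576108288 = -228.48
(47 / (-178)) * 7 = -329 / 178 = -1.85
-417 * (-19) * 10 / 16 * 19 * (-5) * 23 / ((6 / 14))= -201970475 / 8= -25246309.38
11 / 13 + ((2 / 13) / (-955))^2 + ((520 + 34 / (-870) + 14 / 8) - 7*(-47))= 45675830480957 / 53638014300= 851.56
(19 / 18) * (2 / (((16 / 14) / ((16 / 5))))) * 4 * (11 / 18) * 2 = 28.90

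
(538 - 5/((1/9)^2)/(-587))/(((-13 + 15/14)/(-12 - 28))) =177078160/98029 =1806.39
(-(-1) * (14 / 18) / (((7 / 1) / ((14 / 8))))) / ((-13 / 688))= -1204 / 117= -10.29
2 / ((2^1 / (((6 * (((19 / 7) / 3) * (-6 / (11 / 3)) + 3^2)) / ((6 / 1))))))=579 / 77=7.52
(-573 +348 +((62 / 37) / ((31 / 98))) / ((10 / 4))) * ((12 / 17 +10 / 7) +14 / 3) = -100113724 / 66045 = -1515.84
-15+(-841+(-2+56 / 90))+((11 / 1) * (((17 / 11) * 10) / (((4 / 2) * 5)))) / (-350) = -2700893 / 3150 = -857.43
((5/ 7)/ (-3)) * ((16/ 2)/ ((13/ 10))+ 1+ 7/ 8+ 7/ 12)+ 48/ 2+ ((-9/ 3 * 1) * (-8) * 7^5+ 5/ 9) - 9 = 880985207/ 2184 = 403381.51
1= 1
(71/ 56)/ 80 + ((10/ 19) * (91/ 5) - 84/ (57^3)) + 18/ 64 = 2731143161/ 276554880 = 9.88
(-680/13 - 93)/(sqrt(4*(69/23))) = -1889*sqrt(3)/78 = -41.95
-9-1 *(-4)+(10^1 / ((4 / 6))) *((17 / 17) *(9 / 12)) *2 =35 / 2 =17.50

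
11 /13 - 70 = -899 /13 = -69.15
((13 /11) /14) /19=13 /2926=0.00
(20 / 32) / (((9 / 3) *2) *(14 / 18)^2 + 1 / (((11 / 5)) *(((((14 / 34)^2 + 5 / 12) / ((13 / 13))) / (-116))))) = -0.01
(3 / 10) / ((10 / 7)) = 21 / 100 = 0.21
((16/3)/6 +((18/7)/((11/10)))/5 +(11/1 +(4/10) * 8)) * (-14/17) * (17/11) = -107806/5445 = -19.80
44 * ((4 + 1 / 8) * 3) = 1089 / 2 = 544.50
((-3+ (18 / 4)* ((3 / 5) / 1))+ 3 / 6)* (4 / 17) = 4 / 85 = 0.05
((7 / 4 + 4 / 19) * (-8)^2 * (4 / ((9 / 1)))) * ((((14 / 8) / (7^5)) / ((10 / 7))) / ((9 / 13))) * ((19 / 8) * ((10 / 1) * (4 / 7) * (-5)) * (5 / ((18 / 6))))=-387400 / 583443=-0.66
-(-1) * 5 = 5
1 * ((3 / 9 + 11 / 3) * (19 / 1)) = 76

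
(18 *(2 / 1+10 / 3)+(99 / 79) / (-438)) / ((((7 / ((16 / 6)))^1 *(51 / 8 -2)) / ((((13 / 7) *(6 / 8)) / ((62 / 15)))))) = 172728036 / 61320511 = 2.82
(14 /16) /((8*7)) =1 /64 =0.02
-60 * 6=-360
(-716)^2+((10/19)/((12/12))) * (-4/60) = 29221390/57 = 512655.96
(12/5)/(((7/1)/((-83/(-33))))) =332/385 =0.86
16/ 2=8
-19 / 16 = -1.19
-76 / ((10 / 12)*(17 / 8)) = -42.92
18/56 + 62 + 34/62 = 54571/868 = 62.87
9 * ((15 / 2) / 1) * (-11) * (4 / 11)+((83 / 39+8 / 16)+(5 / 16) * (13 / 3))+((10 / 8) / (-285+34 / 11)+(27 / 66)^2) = -62246663839 / 234137904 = -265.85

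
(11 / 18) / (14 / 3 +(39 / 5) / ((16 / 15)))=88 / 1725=0.05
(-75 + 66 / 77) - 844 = -918.14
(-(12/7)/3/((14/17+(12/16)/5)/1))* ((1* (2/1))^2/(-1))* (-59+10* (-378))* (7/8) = -2610520/331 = -7886.77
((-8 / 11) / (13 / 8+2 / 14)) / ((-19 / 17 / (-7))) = -53312 / 20691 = -2.58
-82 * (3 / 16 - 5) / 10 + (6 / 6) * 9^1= 3877 / 80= 48.46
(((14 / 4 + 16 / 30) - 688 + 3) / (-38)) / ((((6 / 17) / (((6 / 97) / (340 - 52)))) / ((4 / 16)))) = 347293 / 127388160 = 0.00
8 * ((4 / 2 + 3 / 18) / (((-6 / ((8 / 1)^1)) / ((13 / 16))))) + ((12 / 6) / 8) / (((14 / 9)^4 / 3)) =-25792069 / 1382976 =-18.65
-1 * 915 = -915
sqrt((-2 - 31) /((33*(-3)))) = sqrt(3) /3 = 0.58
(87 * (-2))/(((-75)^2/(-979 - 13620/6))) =62814/625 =100.50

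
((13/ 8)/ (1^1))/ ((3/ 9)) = 4.88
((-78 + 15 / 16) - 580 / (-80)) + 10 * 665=105283 / 16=6580.19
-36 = -36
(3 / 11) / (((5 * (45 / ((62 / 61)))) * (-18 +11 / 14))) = -0.00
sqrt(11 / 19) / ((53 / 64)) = 64*sqrt(209) / 1007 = 0.92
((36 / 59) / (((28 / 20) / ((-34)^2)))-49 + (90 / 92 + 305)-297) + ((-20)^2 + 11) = 874.80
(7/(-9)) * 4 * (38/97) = -1064/873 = -1.22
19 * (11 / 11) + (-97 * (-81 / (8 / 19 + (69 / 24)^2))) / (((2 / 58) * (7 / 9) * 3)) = 277537541 / 24647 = 11260.50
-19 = -19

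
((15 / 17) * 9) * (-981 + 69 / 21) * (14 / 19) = -1847880 / 323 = -5720.99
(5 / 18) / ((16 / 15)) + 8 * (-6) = -4583 / 96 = -47.74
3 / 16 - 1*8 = -125 / 16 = -7.81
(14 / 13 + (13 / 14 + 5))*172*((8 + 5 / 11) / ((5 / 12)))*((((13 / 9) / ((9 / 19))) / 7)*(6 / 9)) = 34444720 / 4851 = 7100.54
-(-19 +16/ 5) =15.80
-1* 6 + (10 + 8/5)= 28/5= 5.60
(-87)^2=7569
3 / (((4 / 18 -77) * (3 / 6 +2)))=-0.02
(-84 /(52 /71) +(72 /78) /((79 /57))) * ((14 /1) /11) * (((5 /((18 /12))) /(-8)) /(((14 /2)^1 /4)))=390350 /11297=34.55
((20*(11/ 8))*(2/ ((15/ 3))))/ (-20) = -11/ 20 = -0.55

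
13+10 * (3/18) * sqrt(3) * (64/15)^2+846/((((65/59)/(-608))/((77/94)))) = -24858451/65+4096 * sqrt(3)/135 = -382385.16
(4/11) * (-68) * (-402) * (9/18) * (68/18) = 619616/33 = 18776.24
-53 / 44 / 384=-53 / 16896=-0.00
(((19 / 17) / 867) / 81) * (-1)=-19 / 1193859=-0.00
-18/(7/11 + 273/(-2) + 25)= 44/271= 0.16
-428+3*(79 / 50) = -21163 / 50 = -423.26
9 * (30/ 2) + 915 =1050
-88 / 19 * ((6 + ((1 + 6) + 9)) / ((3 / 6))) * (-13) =50336 / 19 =2649.26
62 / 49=1.27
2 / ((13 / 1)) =2 / 13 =0.15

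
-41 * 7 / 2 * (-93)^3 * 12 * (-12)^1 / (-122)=8310616524 / 61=136239615.15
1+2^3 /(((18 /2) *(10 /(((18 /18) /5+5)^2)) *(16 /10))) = 563 /225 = 2.50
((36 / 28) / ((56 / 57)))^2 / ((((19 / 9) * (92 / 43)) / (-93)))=-498511341 / 14137088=-35.26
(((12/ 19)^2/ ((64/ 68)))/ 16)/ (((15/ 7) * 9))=119/ 86640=0.00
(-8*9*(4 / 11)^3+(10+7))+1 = 19350 / 1331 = 14.54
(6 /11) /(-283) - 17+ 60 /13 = -12.39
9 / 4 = 2.25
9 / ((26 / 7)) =63 / 26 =2.42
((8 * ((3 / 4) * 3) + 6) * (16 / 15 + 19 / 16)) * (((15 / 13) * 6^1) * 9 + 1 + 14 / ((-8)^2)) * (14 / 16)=100079049 / 33280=3007.18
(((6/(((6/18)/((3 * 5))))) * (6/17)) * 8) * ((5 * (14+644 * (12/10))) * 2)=101969280/17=5998192.94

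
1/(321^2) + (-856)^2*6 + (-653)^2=496948710826/103041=4822825.00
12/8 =3/2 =1.50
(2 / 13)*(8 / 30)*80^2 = 10240 / 39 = 262.56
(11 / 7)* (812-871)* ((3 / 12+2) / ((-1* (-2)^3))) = -26.08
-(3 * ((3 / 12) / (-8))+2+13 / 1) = -477 / 32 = -14.91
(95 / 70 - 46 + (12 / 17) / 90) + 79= 122683 / 3570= 34.36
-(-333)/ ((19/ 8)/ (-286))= -761904/ 19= -40100.21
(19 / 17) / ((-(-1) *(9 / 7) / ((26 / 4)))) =1729 / 306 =5.65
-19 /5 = -3.80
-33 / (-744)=11 / 248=0.04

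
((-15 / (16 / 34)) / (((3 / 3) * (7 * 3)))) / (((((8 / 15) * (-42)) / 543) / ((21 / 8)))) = 692325 / 7168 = 96.59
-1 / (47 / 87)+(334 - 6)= 15329 / 47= 326.15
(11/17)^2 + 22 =6479/289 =22.42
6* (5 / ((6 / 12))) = 60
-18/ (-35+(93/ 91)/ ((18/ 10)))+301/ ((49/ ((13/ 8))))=691223/ 65800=10.50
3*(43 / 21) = 43 / 7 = 6.14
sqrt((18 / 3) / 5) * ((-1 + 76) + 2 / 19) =1427 * sqrt(30) / 95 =82.27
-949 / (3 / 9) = -2847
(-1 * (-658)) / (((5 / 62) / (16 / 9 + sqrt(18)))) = 49121.80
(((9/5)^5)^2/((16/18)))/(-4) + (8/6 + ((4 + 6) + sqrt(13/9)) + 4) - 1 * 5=-84455678827/937500000 + sqrt(13)/3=-88.88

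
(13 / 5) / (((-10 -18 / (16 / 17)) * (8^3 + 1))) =-0.00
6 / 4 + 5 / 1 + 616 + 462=2169 / 2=1084.50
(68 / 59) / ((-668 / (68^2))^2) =90870848 / 1645451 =55.23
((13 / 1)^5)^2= 137858491849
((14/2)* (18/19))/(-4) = -63/38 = -1.66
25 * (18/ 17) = 450/ 17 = 26.47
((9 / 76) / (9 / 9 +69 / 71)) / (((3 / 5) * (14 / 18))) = 1917 / 14896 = 0.13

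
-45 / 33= -15 / 11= -1.36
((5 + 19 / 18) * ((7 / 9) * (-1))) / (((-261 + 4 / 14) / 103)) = 550123 / 295650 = 1.86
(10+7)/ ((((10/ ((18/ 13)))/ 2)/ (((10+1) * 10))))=517.85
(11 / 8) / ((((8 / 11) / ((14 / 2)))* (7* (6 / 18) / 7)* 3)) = 847 / 64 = 13.23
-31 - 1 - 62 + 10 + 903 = 819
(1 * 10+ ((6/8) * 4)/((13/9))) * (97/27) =15229/351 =43.39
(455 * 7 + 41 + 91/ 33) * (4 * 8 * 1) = 3409568/ 33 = 103320.24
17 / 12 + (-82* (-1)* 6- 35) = 5501 / 12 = 458.42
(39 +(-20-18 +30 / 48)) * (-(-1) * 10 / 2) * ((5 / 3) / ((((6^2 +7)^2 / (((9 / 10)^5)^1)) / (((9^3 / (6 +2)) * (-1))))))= -186535791 / 473344000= -0.39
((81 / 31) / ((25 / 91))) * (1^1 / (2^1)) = 7371 / 1550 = 4.76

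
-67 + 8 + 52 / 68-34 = -1568 / 17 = -92.24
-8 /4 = -2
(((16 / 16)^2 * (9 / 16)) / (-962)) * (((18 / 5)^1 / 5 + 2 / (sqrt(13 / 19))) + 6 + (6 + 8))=-63 / 5200-9 * sqrt(247) / 100048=-0.01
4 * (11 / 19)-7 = -89 / 19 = -4.68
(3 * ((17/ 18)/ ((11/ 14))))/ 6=119/ 198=0.60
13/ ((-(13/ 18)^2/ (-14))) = 4536/ 13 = 348.92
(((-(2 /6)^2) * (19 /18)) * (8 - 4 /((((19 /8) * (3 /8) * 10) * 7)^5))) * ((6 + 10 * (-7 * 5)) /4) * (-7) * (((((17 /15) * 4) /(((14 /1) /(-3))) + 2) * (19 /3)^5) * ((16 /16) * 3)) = -826202557004694764896 /46520462953125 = -17759981.41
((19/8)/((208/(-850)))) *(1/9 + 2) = -153425/7488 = -20.49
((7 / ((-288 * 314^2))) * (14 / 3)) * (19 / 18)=-931 / 766682496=-0.00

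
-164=-164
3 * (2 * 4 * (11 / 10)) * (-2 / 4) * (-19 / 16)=627 / 40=15.68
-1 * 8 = -8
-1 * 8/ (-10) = 4/ 5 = 0.80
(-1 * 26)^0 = 1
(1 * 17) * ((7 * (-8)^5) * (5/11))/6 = -9748480/33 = -295408.48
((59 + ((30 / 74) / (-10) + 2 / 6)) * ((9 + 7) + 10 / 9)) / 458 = 1013551 / 457542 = 2.22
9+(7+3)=19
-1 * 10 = -10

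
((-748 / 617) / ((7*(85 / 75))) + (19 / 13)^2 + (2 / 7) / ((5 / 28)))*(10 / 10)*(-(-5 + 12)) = -13077383 / 521365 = -25.08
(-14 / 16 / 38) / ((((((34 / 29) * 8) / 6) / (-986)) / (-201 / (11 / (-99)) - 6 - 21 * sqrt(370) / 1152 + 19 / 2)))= 64021125 / 2432 - 41209 * sqrt(370) / 155648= 26319.38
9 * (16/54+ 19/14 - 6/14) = 11.02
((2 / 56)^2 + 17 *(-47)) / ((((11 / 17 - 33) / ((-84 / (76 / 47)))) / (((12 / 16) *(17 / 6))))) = -5105156967 / 1872640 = -2726.18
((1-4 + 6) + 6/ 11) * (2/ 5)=78/ 55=1.42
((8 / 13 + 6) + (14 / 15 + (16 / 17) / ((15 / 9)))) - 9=-2939 / 3315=-0.89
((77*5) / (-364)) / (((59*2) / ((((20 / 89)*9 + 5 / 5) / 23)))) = -14795 / 12560392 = -0.00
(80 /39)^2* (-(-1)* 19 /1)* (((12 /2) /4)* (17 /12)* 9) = 258400 /169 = 1528.99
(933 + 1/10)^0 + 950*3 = 2851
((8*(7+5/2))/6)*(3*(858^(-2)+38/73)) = 531511795/26869986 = 19.78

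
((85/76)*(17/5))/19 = 289/1444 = 0.20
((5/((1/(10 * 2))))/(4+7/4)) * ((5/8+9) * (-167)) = -27954.35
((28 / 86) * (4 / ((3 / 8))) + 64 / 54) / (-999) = -5408 / 1159839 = -0.00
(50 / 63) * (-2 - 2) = -200 / 63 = -3.17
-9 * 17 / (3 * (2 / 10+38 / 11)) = -935 / 67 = -13.96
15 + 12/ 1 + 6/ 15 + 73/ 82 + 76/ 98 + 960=19870331/ 20090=989.07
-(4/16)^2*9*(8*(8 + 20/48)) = -303/8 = -37.88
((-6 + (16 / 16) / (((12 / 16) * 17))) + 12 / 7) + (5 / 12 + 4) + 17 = 24575 / 1428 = 17.21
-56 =-56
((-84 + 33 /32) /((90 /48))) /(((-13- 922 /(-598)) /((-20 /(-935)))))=17641 /213554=0.08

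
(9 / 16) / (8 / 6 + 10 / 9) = 81 / 352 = 0.23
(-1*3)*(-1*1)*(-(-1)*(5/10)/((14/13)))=39/28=1.39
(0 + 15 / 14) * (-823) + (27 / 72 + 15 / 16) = -880.47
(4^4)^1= 256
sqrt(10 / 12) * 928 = 464 * sqrt(30) / 3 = 847.14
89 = 89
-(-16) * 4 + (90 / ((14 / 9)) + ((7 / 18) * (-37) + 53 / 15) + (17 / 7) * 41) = 132661 / 630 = 210.57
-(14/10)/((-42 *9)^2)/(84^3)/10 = -1/604913702400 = -0.00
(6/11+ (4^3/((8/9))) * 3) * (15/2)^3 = 4019625/44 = 91355.11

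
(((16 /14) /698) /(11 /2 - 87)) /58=-4 /11548061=-0.00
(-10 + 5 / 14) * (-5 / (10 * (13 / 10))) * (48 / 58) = 8100 / 2639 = 3.07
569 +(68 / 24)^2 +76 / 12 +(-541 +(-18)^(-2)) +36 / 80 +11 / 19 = 1335641 / 30780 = 43.39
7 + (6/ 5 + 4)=61/ 5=12.20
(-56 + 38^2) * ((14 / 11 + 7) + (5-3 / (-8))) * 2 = 416747 / 11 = 37886.09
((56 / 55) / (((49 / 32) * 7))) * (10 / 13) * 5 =2560 / 7007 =0.37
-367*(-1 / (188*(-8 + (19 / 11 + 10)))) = 0.52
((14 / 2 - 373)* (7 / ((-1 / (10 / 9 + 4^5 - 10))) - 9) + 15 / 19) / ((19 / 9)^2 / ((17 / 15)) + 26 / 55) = 178432307955 / 301853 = 591123.19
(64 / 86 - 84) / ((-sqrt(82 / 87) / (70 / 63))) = 17900 * sqrt(7134) / 15867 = 95.29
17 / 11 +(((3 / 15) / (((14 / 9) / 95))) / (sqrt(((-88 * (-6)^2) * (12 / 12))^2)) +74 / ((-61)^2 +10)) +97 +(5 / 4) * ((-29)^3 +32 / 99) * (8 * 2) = -1646921276287 / 3377088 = -487674.97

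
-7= -7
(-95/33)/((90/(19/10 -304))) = 19133/1980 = 9.66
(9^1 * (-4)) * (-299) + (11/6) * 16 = 32380/3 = 10793.33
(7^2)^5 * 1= 282475249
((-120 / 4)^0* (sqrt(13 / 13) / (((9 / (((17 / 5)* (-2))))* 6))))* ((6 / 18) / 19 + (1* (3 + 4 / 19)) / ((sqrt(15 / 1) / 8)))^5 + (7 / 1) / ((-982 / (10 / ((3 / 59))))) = -4234683280879304* sqrt(15) / 10153553461875-238949410859312 / 10495567894275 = -1638.05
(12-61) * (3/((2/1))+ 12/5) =-1911/10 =-191.10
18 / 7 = 2.57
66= 66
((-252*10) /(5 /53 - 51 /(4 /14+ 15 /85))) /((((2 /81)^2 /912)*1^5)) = 5494320493200 /160691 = 34191837.09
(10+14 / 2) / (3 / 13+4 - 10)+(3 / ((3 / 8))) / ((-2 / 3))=-1121 / 75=-14.95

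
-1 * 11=-11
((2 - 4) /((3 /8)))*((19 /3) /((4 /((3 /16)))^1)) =-19 /12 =-1.58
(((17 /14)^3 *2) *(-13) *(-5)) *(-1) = -232.76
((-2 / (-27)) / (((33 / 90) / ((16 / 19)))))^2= 102400 / 3538161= 0.03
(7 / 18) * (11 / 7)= 11 / 18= 0.61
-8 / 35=-0.23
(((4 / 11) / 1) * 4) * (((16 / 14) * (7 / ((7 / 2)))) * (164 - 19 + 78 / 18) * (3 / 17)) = 16384 / 187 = 87.61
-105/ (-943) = 105/ 943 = 0.11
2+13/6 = 25/6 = 4.17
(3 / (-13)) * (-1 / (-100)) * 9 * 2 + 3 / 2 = 474 / 325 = 1.46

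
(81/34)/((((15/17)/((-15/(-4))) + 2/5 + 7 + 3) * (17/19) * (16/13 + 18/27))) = 0.13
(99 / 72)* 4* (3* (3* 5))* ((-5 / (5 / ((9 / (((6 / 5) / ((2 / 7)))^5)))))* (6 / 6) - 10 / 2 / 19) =-66.84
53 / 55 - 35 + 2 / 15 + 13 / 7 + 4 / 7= -36353 / 1155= -31.47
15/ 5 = 3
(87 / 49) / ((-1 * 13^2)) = -87 / 8281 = -0.01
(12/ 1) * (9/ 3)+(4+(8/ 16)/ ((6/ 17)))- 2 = 473/ 12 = 39.42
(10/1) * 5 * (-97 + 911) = 40700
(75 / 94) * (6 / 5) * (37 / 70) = 333 / 658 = 0.51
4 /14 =2 /7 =0.29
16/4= 4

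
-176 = -176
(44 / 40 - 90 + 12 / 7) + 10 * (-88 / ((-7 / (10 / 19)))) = -27957 / 1330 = -21.02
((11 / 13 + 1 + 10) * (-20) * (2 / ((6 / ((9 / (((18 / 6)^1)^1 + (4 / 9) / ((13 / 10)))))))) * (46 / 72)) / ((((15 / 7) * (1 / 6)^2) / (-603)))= 23401224 / 17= 1376542.59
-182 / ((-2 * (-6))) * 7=-637 / 6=-106.17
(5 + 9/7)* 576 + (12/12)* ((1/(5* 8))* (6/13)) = 6589461/1820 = 3620.58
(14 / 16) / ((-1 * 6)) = -7 / 48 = -0.15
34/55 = 0.62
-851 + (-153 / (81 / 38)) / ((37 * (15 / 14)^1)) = -4259789 / 4995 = -852.81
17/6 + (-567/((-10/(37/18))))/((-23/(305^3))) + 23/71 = -2817418624205/19596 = -143775190.05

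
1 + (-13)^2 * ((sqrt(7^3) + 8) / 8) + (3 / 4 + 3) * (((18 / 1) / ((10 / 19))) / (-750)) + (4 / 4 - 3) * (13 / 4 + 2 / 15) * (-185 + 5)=1779.07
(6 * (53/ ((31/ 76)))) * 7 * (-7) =-1184232/ 31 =-38201.03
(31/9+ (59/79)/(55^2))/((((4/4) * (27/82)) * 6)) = 303758996/174212775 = 1.74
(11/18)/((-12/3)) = -11/72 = -0.15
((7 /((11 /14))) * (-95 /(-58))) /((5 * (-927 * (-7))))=133 /295713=0.00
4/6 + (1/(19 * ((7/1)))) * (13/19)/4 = 20255/30324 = 0.67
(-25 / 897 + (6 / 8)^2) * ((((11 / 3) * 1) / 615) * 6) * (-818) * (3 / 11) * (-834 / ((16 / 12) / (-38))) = -24864410211 / 245180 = -101412.88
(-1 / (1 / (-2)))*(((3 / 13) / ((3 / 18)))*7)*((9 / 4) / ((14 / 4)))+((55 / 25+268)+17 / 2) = 37851 / 130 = 291.16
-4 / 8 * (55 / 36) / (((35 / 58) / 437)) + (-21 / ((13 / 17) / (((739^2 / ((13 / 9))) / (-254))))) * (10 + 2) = 2650094394187 / 5408676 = 489971.00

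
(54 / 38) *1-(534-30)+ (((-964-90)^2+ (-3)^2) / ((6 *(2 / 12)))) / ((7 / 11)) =232116482 / 133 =1745236.71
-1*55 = -55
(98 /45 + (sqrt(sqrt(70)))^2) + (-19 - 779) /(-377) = 72856 /16965 + sqrt(70) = 12.66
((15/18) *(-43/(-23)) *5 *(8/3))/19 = 4300/3933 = 1.09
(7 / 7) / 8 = 1 / 8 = 0.12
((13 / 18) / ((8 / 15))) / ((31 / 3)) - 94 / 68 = -1.25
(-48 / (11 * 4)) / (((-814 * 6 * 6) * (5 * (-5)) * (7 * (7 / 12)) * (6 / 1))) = -1 / 16452975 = -0.00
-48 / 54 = -0.89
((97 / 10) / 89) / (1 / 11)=1067 / 890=1.20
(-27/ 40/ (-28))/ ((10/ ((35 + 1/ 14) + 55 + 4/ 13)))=444123/ 2038400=0.22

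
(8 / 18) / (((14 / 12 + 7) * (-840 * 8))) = -1 / 123480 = -0.00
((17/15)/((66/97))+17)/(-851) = -18479/842490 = -0.02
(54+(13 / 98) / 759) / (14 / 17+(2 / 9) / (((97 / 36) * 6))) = 64.50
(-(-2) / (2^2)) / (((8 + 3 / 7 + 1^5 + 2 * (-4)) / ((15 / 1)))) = 21 / 4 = 5.25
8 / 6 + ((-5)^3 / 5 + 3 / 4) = -22.92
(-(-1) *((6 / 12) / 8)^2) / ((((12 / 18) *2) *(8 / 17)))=51 / 8192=0.01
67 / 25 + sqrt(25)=192 / 25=7.68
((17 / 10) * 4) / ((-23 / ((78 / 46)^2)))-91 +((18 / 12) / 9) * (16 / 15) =-10038391 / 109503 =-91.67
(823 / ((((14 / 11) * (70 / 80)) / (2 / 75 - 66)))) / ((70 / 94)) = -8421317872 / 128625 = -65471.86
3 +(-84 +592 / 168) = -1627 / 21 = -77.48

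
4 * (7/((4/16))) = 112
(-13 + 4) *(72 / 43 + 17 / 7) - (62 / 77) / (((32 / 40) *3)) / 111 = -81435155 / 2205126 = -36.93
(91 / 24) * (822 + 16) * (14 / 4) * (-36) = -800709 / 2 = -400354.50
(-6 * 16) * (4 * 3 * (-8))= 9216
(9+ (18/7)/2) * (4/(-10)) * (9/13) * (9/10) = -5832/2275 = -2.56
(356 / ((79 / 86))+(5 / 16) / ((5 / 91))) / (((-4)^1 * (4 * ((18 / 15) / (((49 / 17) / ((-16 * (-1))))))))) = -121776025 / 33005568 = -3.69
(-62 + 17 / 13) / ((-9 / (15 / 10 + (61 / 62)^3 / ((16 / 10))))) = 1050643183 / 74358336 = 14.13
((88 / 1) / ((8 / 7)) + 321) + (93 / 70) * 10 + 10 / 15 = 8651 / 21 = 411.95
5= 5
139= 139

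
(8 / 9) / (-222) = -4 / 999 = -0.00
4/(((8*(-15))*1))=-1/30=-0.03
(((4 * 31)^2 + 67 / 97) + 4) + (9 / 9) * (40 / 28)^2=15382.73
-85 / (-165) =17 / 33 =0.52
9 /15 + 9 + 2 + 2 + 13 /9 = 677 /45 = 15.04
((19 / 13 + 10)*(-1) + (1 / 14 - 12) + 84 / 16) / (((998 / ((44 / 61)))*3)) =-24211 / 5539898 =-0.00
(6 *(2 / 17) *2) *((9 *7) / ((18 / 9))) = 756 / 17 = 44.47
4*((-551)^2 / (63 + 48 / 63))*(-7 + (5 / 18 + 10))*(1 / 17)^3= 250774426 / 19735521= 12.71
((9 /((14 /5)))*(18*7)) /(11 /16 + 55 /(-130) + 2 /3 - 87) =-252720 /53707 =-4.71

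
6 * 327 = 1962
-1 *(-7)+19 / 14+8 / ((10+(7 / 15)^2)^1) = 294183 / 32186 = 9.14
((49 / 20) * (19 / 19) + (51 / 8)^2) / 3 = 13789 / 960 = 14.36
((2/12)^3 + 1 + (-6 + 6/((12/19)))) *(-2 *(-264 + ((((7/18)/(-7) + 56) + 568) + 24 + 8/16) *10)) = -13618108/243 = -56041.60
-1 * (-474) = 474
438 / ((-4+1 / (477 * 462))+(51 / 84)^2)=-5405333472 / 44814571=-120.62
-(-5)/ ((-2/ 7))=-35/ 2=-17.50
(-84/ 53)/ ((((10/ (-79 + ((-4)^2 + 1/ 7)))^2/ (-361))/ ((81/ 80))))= 42457932/ 1855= 22888.37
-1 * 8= -8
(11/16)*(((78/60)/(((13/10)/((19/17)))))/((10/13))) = 2717/2720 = 1.00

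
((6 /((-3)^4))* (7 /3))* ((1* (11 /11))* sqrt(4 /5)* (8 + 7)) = 28* sqrt(5) /27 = 2.32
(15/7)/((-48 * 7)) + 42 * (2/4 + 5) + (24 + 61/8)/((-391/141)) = 2926685/13328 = 219.59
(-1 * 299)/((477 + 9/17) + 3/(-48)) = -81328/129871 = -0.63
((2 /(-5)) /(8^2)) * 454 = -227 /80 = -2.84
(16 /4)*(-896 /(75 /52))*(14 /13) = -200704 /75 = -2676.05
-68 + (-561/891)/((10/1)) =-18377/270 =-68.06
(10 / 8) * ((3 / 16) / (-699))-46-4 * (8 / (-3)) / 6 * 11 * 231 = 200029553 / 44736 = 4471.33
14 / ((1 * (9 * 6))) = 7 / 27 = 0.26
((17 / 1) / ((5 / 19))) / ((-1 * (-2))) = 323 / 10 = 32.30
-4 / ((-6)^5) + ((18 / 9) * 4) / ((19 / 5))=77779 / 36936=2.11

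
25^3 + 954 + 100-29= 16650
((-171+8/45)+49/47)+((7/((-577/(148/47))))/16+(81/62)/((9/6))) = -25560304997/151324020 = -168.91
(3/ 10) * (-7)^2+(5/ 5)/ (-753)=110681/ 7530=14.70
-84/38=-42/19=-2.21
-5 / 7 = -0.71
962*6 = 5772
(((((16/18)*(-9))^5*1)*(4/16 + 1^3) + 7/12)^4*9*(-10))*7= -2042716421150530329069635/1152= -1773191337804279799539.61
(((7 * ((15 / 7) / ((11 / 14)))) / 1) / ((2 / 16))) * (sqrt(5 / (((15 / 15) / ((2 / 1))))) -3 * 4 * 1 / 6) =-3360 / 11 + 1680 * sqrt(10) / 11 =177.51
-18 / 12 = -3 / 2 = -1.50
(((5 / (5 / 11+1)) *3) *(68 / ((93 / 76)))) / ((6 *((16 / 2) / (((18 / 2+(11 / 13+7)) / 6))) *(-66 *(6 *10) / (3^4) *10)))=-70737 / 1031680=-0.07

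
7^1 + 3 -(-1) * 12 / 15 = 54 / 5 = 10.80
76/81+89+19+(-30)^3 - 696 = -2234552/81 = -27587.06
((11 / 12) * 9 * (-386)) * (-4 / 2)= 6369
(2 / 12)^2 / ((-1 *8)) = -1 / 288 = -0.00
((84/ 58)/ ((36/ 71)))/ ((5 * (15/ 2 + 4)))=497/ 10005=0.05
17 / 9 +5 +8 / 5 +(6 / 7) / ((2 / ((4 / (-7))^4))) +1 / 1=9.53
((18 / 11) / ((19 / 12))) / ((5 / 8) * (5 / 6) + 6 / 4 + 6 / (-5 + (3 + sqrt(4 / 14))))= -0.50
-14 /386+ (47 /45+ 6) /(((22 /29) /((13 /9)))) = 23002867 /1719630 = 13.38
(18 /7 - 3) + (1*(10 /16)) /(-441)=-1517 /3528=-0.43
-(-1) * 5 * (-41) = -205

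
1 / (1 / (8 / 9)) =8 / 9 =0.89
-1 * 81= -81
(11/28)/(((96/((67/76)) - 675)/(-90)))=11055/177002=0.06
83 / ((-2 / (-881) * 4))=9140.38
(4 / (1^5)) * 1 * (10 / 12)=10 / 3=3.33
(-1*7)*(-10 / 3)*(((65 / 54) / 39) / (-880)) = -35 / 42768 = -0.00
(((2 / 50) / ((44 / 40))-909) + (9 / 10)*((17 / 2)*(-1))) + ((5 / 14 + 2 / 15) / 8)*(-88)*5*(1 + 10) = -1121137 / 924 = -1213.35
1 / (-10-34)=-1 / 44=-0.02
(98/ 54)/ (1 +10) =49/ 297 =0.16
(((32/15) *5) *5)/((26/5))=400/39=10.26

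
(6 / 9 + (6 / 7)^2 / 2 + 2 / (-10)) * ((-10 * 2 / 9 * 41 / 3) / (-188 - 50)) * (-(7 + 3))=-502660 / 472311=-1.06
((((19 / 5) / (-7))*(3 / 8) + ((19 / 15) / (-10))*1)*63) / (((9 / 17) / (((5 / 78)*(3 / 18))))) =-0.42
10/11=0.91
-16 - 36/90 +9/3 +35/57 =-3644/285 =-12.79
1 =1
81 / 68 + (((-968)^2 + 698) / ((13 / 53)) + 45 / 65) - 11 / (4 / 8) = 3379532305 / 884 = 3823000.35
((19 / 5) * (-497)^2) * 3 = 14079513 / 5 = 2815902.60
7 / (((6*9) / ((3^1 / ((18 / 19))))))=0.41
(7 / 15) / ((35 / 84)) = 28 / 25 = 1.12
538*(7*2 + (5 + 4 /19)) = 196370 /19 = 10335.26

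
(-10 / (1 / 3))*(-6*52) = 9360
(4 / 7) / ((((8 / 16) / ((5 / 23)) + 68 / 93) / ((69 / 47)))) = 256680 / 927451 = 0.28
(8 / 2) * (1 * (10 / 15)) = 8 / 3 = 2.67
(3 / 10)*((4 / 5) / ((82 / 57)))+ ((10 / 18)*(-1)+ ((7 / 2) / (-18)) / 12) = -179303 / 442800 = -0.40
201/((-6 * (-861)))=67/1722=0.04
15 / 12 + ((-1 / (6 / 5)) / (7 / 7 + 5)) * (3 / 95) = 71 / 57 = 1.25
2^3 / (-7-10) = -8 / 17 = -0.47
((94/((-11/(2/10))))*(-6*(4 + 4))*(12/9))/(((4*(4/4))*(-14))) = -752/385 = -1.95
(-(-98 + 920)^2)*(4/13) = -2702736/13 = -207902.77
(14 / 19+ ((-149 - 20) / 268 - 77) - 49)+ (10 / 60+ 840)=714.27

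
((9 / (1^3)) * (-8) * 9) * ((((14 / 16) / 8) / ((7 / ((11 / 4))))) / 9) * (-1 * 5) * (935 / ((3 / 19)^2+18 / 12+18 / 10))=278466375 / 64016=4349.95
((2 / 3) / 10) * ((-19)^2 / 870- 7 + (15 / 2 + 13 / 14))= 0.12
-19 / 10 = -1.90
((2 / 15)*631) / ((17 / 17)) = 1262 / 15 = 84.13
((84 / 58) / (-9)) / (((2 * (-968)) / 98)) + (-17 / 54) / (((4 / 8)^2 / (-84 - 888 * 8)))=1143429733 / 126324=9051.56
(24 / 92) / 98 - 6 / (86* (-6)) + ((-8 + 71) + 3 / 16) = 63.20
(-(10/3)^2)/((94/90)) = -500/47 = -10.64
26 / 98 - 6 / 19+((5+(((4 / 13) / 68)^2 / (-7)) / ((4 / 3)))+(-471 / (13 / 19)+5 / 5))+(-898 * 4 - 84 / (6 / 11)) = -805460976199 / 181883884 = -4428.44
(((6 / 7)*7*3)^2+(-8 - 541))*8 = -1800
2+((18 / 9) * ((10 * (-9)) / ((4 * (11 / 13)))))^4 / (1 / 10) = 1171179535532 / 14641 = 79993138.14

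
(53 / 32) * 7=371 / 32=11.59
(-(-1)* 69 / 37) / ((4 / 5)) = 345 / 148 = 2.33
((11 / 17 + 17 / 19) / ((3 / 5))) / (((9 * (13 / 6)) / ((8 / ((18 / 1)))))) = 6640 / 113373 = 0.06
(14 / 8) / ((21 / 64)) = 16 / 3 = 5.33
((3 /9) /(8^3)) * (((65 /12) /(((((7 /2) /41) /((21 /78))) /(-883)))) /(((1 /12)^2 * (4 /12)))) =-543045 /128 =-4242.54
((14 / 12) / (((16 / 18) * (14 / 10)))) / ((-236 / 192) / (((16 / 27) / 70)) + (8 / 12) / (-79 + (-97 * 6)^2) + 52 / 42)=-284461800 / 43680350491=-0.01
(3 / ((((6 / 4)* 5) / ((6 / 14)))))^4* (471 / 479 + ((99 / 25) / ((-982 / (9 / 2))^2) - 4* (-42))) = 12903021615069 / 88412689859375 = 0.15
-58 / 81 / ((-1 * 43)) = 0.02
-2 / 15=-0.13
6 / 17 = 0.35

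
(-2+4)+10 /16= 21 /8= 2.62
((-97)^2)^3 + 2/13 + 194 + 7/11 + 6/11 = 832972005124.34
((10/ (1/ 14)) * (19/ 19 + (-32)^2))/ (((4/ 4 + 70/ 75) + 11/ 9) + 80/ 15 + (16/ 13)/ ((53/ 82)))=317801250/ 23017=13807.24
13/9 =1.44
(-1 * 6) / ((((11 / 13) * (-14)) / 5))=195 / 77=2.53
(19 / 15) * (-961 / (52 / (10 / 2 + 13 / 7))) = -73036 / 455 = -160.52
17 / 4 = 4.25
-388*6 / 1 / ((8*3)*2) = -97 / 2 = -48.50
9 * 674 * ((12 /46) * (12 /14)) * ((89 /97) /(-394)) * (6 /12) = -4858866 /3076549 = -1.58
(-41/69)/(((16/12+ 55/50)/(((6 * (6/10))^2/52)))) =-0.06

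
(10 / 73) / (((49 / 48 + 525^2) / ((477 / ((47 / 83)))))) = 19003680 / 45392298119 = 0.00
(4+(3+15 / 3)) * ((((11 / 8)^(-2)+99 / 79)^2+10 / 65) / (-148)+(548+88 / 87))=6587.87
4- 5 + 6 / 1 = 5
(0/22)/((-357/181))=0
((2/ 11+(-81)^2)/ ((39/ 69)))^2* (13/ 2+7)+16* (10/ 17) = 1264788405266099/ 695266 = 1819143184.43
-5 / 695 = -1 / 139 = -0.01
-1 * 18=-18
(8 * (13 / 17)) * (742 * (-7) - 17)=-31879.06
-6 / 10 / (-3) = 1 / 5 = 0.20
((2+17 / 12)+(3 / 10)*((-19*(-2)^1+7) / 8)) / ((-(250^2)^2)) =-49 / 37500000000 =-0.00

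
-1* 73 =-73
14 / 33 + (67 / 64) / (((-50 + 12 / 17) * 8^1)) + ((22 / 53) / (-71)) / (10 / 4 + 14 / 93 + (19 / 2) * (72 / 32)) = 36479825139551 / 86579585664000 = 0.42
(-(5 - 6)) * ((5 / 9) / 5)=1 / 9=0.11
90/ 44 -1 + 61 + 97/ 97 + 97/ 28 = 66.51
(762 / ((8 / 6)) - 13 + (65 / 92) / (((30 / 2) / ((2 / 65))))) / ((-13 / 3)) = -192683 / 1495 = -128.88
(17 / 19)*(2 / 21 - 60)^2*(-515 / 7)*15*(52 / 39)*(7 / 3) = -277106956400 / 25137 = -11023867.46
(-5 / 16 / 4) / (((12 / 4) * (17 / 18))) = -15 / 544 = -0.03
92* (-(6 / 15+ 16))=-1508.80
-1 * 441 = -441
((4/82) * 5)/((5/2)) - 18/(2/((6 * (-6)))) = 13288/41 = 324.10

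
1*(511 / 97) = 511 / 97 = 5.27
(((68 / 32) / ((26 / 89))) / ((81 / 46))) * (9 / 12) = 34799 / 11232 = 3.10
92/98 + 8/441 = 422/441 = 0.96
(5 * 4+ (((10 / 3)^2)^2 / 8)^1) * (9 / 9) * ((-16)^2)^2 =188088320 / 81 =2322078.02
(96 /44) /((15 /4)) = 32 /55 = 0.58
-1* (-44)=44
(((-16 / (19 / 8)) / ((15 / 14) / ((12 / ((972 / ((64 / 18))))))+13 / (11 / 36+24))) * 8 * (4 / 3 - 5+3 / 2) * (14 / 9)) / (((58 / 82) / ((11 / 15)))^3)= 3829560972869632 / 471864977000253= 8.12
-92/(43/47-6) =4324/239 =18.09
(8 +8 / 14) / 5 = 12 / 7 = 1.71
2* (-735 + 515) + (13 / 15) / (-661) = -4362613 / 9915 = -440.00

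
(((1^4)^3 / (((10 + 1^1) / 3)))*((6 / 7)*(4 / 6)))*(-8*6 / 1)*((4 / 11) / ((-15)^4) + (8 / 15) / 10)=-1901056 / 4764375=-0.40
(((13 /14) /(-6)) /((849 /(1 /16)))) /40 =-13 /45642240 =-0.00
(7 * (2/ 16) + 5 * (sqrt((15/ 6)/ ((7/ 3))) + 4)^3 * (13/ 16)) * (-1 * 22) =-96437/ 14 -491205 * sqrt(210)/ 1568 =-11428.05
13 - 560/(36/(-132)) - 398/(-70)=217562/105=2072.02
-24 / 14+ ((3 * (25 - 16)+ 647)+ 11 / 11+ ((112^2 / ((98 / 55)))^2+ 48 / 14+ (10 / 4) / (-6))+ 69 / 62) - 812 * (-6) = 49567149.41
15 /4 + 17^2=1171 /4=292.75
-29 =-29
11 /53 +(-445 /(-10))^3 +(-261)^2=66246749 /424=156242.33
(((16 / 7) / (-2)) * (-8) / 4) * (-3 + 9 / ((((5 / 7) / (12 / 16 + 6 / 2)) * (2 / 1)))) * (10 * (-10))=-33000 / 7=-4714.29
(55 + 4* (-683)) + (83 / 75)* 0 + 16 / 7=-18723 / 7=-2674.71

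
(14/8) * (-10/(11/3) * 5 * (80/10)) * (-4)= 8400/11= 763.64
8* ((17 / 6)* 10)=680 / 3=226.67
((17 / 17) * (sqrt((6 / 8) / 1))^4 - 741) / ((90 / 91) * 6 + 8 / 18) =-9702693 / 83584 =-116.08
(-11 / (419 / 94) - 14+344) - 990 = -277574 / 419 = -662.47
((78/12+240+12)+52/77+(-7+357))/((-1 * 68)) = -93813/10472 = -8.96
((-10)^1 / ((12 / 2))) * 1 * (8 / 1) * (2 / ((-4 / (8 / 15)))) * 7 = 224 / 9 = 24.89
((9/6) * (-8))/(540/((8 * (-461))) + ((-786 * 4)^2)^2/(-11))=40568/30028927112700399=0.00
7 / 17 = 0.41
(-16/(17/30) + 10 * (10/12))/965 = -203/9843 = -0.02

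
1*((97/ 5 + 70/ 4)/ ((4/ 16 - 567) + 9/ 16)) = -0.07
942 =942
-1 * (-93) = 93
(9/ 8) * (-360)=-405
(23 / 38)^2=529 / 1444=0.37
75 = 75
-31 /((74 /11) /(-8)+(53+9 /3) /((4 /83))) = -1364 /51091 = -0.03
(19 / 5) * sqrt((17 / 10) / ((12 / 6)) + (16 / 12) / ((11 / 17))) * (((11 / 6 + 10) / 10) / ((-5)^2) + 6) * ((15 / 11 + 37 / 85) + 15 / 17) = 432078943 * sqrt(316965) / 2314125000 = 105.12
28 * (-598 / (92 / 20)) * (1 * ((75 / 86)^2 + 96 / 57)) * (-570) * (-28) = -262607326800 / 1849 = -142026677.56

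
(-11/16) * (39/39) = -11/16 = -0.69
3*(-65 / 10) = -39 / 2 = -19.50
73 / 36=2.03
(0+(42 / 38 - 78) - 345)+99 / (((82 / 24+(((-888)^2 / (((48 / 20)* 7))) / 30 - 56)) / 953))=-867510300 / 2413133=-359.50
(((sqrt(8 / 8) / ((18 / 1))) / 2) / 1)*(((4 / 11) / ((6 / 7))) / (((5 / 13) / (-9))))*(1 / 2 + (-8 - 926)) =169897 / 660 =257.42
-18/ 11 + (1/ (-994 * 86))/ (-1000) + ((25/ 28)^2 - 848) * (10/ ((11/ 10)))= -50706370258923/ 6582268000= -7703.48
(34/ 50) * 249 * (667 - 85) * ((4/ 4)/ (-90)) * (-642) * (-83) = -7293094962/ 125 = -58344759.70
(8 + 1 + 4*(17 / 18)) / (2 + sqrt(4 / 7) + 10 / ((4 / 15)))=127190 / 393039 - 920*sqrt(7) / 393039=0.32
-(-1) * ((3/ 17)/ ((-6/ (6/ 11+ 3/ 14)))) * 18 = -1053/ 2618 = -0.40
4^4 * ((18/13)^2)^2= 940.93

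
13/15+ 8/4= 43/15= 2.87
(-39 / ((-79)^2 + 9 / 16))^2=0.00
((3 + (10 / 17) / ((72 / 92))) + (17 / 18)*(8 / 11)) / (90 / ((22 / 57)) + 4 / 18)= 7470 / 392819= 0.02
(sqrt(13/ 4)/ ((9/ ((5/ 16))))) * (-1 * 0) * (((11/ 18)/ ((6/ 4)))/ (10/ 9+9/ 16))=0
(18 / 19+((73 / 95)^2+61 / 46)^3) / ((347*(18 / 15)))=571495491670626179 / 29793796536310350000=0.02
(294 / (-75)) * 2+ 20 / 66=-6218 / 825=-7.54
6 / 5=1.20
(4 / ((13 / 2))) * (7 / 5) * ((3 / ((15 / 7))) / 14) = 0.09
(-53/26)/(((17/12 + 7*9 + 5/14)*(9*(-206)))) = 371/21856497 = 0.00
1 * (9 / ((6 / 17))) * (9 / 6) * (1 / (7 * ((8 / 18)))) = 1377 / 112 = 12.29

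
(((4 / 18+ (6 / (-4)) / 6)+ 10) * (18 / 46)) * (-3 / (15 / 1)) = -359 / 460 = -0.78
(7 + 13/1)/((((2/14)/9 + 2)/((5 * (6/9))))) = 4200/127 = 33.07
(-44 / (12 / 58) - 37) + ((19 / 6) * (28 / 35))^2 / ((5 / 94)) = -145139 / 1125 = -129.01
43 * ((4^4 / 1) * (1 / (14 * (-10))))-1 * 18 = -3382 / 35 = -96.63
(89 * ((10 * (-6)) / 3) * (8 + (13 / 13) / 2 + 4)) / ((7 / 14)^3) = -178000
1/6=0.17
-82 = -82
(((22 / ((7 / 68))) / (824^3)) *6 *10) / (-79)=-2805 / 9668448496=-0.00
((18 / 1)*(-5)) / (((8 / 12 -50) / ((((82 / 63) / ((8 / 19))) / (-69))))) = -3895 / 47656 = -0.08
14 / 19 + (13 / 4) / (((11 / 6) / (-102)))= -37637 / 209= -180.08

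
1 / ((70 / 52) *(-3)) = -26 / 105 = -0.25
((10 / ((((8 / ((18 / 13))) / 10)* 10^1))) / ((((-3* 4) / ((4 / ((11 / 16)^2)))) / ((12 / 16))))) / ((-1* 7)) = 1440 / 11011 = 0.13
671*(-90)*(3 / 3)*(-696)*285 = 11978960400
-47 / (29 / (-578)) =936.76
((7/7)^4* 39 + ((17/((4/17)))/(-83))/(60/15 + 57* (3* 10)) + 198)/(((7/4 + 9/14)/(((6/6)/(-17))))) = -5.83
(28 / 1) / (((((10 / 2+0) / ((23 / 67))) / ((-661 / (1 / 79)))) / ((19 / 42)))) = -45639406 / 1005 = -45412.34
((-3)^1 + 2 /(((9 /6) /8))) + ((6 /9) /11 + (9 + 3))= 217 /11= 19.73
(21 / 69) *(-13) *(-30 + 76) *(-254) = 46228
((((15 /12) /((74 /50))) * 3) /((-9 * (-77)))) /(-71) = -125 /2427348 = -0.00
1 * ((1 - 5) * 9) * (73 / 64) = -657 / 16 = -41.06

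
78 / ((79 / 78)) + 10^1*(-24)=-162.99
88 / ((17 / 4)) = 352 / 17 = 20.71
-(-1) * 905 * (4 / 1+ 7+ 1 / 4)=40725 / 4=10181.25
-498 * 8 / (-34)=1992 / 17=117.18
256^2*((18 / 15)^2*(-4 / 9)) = -1048576 / 25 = -41943.04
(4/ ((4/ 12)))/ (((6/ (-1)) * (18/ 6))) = -2/ 3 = -0.67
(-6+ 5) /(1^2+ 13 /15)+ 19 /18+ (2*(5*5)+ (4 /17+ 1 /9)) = 72637 /1428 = 50.87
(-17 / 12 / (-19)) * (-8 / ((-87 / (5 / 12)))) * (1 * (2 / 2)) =85 / 29754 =0.00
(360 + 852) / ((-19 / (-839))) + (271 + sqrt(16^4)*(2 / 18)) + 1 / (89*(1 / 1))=819068684 / 15219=53818.82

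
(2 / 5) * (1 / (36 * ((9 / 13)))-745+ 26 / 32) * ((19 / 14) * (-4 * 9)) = 3664777 / 252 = 14542.77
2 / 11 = 0.18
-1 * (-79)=79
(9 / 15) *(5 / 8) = 3 / 8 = 0.38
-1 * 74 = -74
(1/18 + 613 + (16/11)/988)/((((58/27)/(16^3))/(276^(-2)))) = 1918858688/125044491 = 15.35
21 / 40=0.52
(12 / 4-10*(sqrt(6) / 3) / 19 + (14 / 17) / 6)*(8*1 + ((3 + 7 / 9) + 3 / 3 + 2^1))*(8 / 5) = 34048 / 459-112*sqrt(6) / 27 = 64.02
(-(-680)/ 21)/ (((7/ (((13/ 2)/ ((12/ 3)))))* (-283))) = -1105/ 41601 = -0.03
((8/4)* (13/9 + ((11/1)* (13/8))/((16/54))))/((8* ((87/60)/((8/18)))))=4.73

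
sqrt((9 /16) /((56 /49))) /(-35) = -0.02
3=3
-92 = -92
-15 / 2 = -7.50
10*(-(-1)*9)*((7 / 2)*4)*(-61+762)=883260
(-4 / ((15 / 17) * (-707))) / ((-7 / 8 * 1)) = -544 / 74235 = -0.01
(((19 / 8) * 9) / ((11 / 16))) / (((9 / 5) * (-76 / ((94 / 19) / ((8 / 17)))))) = -3995 / 1672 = -2.39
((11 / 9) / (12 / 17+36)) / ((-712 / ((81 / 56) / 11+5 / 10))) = -6613 / 223921152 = -0.00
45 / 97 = 0.46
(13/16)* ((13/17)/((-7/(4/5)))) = -169/2380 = -0.07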